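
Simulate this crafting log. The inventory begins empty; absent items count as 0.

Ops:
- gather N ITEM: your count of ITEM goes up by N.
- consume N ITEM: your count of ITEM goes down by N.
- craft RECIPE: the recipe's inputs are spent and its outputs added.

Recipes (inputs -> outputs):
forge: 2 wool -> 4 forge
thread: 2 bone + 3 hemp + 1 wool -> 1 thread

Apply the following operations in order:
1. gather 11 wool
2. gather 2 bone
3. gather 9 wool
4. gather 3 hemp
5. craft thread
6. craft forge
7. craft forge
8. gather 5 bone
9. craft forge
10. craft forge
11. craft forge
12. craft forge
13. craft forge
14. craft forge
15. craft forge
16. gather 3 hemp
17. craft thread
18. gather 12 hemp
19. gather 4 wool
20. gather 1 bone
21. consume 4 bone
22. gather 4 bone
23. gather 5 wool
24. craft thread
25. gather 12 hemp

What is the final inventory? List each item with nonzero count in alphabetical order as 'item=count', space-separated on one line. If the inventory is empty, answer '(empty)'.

Answer: bone=2 forge=36 hemp=21 thread=3 wool=8

Derivation:
After 1 (gather 11 wool): wool=11
After 2 (gather 2 bone): bone=2 wool=11
After 3 (gather 9 wool): bone=2 wool=20
After 4 (gather 3 hemp): bone=2 hemp=3 wool=20
After 5 (craft thread): thread=1 wool=19
After 6 (craft forge): forge=4 thread=1 wool=17
After 7 (craft forge): forge=8 thread=1 wool=15
After 8 (gather 5 bone): bone=5 forge=8 thread=1 wool=15
After 9 (craft forge): bone=5 forge=12 thread=1 wool=13
After 10 (craft forge): bone=5 forge=16 thread=1 wool=11
After 11 (craft forge): bone=5 forge=20 thread=1 wool=9
After 12 (craft forge): bone=5 forge=24 thread=1 wool=7
After 13 (craft forge): bone=5 forge=28 thread=1 wool=5
After 14 (craft forge): bone=5 forge=32 thread=1 wool=3
After 15 (craft forge): bone=5 forge=36 thread=1 wool=1
After 16 (gather 3 hemp): bone=5 forge=36 hemp=3 thread=1 wool=1
After 17 (craft thread): bone=3 forge=36 thread=2
After 18 (gather 12 hemp): bone=3 forge=36 hemp=12 thread=2
After 19 (gather 4 wool): bone=3 forge=36 hemp=12 thread=2 wool=4
After 20 (gather 1 bone): bone=4 forge=36 hemp=12 thread=2 wool=4
After 21 (consume 4 bone): forge=36 hemp=12 thread=2 wool=4
After 22 (gather 4 bone): bone=4 forge=36 hemp=12 thread=2 wool=4
After 23 (gather 5 wool): bone=4 forge=36 hemp=12 thread=2 wool=9
After 24 (craft thread): bone=2 forge=36 hemp=9 thread=3 wool=8
After 25 (gather 12 hemp): bone=2 forge=36 hemp=21 thread=3 wool=8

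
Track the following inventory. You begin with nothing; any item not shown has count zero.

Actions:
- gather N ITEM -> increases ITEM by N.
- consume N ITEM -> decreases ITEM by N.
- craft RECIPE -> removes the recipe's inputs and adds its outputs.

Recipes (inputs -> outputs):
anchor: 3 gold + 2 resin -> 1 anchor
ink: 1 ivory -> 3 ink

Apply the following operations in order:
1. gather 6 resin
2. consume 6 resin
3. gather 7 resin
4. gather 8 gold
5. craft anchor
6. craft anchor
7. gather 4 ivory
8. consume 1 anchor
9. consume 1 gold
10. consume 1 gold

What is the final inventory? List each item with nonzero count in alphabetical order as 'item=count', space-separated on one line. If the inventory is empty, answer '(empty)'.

After 1 (gather 6 resin): resin=6
After 2 (consume 6 resin): (empty)
After 3 (gather 7 resin): resin=7
After 4 (gather 8 gold): gold=8 resin=7
After 5 (craft anchor): anchor=1 gold=5 resin=5
After 6 (craft anchor): anchor=2 gold=2 resin=3
After 7 (gather 4 ivory): anchor=2 gold=2 ivory=4 resin=3
After 8 (consume 1 anchor): anchor=1 gold=2 ivory=4 resin=3
After 9 (consume 1 gold): anchor=1 gold=1 ivory=4 resin=3
After 10 (consume 1 gold): anchor=1 ivory=4 resin=3

Answer: anchor=1 ivory=4 resin=3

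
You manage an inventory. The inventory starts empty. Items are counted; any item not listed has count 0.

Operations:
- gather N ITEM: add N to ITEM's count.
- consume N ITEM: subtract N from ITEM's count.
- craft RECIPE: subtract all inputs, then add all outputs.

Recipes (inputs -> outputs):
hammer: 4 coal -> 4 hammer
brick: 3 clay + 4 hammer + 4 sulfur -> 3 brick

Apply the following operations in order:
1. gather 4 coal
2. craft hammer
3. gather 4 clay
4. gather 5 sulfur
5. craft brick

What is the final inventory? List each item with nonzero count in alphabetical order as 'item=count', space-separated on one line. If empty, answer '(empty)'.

Answer: brick=3 clay=1 sulfur=1

Derivation:
After 1 (gather 4 coal): coal=4
After 2 (craft hammer): hammer=4
After 3 (gather 4 clay): clay=4 hammer=4
After 4 (gather 5 sulfur): clay=4 hammer=4 sulfur=5
After 5 (craft brick): brick=3 clay=1 sulfur=1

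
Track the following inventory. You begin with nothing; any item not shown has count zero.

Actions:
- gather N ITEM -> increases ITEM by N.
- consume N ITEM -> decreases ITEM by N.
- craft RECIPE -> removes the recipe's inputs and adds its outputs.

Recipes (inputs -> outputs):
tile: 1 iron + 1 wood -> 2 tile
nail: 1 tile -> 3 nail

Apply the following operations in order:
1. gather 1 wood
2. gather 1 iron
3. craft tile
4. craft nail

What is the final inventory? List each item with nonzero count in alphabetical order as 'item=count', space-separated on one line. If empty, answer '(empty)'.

Answer: nail=3 tile=1

Derivation:
After 1 (gather 1 wood): wood=1
After 2 (gather 1 iron): iron=1 wood=1
After 3 (craft tile): tile=2
After 4 (craft nail): nail=3 tile=1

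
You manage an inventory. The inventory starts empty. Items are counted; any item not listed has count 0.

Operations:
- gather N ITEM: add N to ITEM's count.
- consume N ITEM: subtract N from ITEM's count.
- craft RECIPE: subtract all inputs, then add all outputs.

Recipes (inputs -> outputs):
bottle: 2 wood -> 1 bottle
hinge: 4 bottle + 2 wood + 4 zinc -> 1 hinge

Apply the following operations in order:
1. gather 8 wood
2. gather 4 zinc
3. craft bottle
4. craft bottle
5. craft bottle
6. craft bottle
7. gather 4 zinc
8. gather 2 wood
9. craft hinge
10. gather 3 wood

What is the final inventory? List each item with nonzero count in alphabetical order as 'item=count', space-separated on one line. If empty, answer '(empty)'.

Answer: hinge=1 wood=3 zinc=4

Derivation:
After 1 (gather 8 wood): wood=8
After 2 (gather 4 zinc): wood=8 zinc=4
After 3 (craft bottle): bottle=1 wood=6 zinc=4
After 4 (craft bottle): bottle=2 wood=4 zinc=4
After 5 (craft bottle): bottle=3 wood=2 zinc=4
After 6 (craft bottle): bottle=4 zinc=4
After 7 (gather 4 zinc): bottle=4 zinc=8
After 8 (gather 2 wood): bottle=4 wood=2 zinc=8
After 9 (craft hinge): hinge=1 zinc=4
After 10 (gather 3 wood): hinge=1 wood=3 zinc=4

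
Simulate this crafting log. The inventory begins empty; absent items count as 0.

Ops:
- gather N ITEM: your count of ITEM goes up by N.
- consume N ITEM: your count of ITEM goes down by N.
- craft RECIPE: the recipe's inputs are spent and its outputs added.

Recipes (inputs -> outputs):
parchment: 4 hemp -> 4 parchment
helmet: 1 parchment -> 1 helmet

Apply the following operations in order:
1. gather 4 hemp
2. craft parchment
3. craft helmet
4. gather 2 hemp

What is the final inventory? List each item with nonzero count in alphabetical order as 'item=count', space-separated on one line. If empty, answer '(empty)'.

Answer: helmet=1 hemp=2 parchment=3

Derivation:
After 1 (gather 4 hemp): hemp=4
After 2 (craft parchment): parchment=4
After 3 (craft helmet): helmet=1 parchment=3
After 4 (gather 2 hemp): helmet=1 hemp=2 parchment=3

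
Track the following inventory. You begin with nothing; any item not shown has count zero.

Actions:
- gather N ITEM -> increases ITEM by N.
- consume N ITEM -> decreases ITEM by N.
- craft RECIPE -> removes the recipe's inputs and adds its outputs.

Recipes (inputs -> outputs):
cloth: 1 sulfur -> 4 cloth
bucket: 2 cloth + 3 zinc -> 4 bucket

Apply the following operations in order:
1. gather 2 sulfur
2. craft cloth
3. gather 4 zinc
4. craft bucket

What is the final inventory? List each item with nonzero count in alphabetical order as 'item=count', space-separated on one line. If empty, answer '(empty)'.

Answer: bucket=4 cloth=2 sulfur=1 zinc=1

Derivation:
After 1 (gather 2 sulfur): sulfur=2
After 2 (craft cloth): cloth=4 sulfur=1
After 3 (gather 4 zinc): cloth=4 sulfur=1 zinc=4
After 4 (craft bucket): bucket=4 cloth=2 sulfur=1 zinc=1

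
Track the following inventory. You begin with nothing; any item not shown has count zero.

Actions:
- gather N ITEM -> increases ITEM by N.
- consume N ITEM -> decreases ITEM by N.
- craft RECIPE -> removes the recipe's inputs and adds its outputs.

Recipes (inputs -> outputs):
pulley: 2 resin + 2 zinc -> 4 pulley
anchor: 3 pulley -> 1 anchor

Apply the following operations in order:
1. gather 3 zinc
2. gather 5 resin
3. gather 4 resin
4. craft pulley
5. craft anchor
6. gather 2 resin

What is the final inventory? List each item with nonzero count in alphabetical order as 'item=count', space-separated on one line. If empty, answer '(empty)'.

Answer: anchor=1 pulley=1 resin=9 zinc=1

Derivation:
After 1 (gather 3 zinc): zinc=3
After 2 (gather 5 resin): resin=5 zinc=3
After 3 (gather 4 resin): resin=9 zinc=3
After 4 (craft pulley): pulley=4 resin=7 zinc=1
After 5 (craft anchor): anchor=1 pulley=1 resin=7 zinc=1
After 6 (gather 2 resin): anchor=1 pulley=1 resin=9 zinc=1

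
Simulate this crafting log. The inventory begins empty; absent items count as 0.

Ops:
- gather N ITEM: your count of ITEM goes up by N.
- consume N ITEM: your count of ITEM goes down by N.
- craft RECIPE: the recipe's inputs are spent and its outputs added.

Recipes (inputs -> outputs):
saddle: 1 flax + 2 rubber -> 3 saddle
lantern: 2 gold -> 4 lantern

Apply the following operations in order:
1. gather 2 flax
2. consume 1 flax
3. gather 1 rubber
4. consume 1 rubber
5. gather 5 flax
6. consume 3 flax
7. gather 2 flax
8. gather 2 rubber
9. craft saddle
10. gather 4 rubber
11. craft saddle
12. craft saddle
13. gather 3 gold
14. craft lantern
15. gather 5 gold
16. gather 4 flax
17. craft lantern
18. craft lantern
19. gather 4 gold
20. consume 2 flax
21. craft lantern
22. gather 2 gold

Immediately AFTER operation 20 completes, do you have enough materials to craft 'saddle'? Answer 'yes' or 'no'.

After 1 (gather 2 flax): flax=2
After 2 (consume 1 flax): flax=1
After 3 (gather 1 rubber): flax=1 rubber=1
After 4 (consume 1 rubber): flax=1
After 5 (gather 5 flax): flax=6
After 6 (consume 3 flax): flax=3
After 7 (gather 2 flax): flax=5
After 8 (gather 2 rubber): flax=5 rubber=2
After 9 (craft saddle): flax=4 saddle=3
After 10 (gather 4 rubber): flax=4 rubber=4 saddle=3
After 11 (craft saddle): flax=3 rubber=2 saddle=6
After 12 (craft saddle): flax=2 saddle=9
After 13 (gather 3 gold): flax=2 gold=3 saddle=9
After 14 (craft lantern): flax=2 gold=1 lantern=4 saddle=9
After 15 (gather 5 gold): flax=2 gold=6 lantern=4 saddle=9
After 16 (gather 4 flax): flax=6 gold=6 lantern=4 saddle=9
After 17 (craft lantern): flax=6 gold=4 lantern=8 saddle=9
After 18 (craft lantern): flax=6 gold=2 lantern=12 saddle=9
After 19 (gather 4 gold): flax=6 gold=6 lantern=12 saddle=9
After 20 (consume 2 flax): flax=4 gold=6 lantern=12 saddle=9

Answer: no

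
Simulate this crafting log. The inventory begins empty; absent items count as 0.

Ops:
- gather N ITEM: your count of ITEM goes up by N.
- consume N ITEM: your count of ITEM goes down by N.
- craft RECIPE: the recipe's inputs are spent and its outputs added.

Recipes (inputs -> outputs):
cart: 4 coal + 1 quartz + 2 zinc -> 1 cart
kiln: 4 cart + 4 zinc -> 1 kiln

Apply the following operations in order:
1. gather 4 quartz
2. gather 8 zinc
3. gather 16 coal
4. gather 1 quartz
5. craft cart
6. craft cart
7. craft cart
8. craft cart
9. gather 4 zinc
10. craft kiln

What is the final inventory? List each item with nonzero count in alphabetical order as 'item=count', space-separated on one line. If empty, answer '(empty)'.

Answer: kiln=1 quartz=1

Derivation:
After 1 (gather 4 quartz): quartz=4
After 2 (gather 8 zinc): quartz=4 zinc=8
After 3 (gather 16 coal): coal=16 quartz=4 zinc=8
After 4 (gather 1 quartz): coal=16 quartz=5 zinc=8
After 5 (craft cart): cart=1 coal=12 quartz=4 zinc=6
After 6 (craft cart): cart=2 coal=8 quartz=3 zinc=4
After 7 (craft cart): cart=3 coal=4 quartz=2 zinc=2
After 8 (craft cart): cart=4 quartz=1
After 9 (gather 4 zinc): cart=4 quartz=1 zinc=4
After 10 (craft kiln): kiln=1 quartz=1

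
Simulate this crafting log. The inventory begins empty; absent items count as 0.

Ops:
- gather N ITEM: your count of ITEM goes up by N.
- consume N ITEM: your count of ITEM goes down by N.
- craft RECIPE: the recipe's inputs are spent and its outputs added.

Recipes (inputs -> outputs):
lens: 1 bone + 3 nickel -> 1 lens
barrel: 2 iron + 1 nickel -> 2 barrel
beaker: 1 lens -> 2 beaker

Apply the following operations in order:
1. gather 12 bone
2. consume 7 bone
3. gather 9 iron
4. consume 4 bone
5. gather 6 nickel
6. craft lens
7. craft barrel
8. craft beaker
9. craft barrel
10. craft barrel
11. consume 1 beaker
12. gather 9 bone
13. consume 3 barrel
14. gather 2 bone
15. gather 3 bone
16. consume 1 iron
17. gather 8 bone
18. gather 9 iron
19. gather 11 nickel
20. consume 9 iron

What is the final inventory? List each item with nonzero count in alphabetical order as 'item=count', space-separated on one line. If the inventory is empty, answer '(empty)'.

Answer: barrel=3 beaker=1 bone=22 iron=2 nickel=11

Derivation:
After 1 (gather 12 bone): bone=12
After 2 (consume 7 bone): bone=5
After 3 (gather 9 iron): bone=5 iron=9
After 4 (consume 4 bone): bone=1 iron=9
After 5 (gather 6 nickel): bone=1 iron=9 nickel=6
After 6 (craft lens): iron=9 lens=1 nickel=3
After 7 (craft barrel): barrel=2 iron=7 lens=1 nickel=2
After 8 (craft beaker): barrel=2 beaker=2 iron=7 nickel=2
After 9 (craft barrel): barrel=4 beaker=2 iron=5 nickel=1
After 10 (craft barrel): barrel=6 beaker=2 iron=3
After 11 (consume 1 beaker): barrel=6 beaker=1 iron=3
After 12 (gather 9 bone): barrel=6 beaker=1 bone=9 iron=3
After 13 (consume 3 barrel): barrel=3 beaker=1 bone=9 iron=3
After 14 (gather 2 bone): barrel=3 beaker=1 bone=11 iron=3
After 15 (gather 3 bone): barrel=3 beaker=1 bone=14 iron=3
After 16 (consume 1 iron): barrel=3 beaker=1 bone=14 iron=2
After 17 (gather 8 bone): barrel=3 beaker=1 bone=22 iron=2
After 18 (gather 9 iron): barrel=3 beaker=1 bone=22 iron=11
After 19 (gather 11 nickel): barrel=3 beaker=1 bone=22 iron=11 nickel=11
After 20 (consume 9 iron): barrel=3 beaker=1 bone=22 iron=2 nickel=11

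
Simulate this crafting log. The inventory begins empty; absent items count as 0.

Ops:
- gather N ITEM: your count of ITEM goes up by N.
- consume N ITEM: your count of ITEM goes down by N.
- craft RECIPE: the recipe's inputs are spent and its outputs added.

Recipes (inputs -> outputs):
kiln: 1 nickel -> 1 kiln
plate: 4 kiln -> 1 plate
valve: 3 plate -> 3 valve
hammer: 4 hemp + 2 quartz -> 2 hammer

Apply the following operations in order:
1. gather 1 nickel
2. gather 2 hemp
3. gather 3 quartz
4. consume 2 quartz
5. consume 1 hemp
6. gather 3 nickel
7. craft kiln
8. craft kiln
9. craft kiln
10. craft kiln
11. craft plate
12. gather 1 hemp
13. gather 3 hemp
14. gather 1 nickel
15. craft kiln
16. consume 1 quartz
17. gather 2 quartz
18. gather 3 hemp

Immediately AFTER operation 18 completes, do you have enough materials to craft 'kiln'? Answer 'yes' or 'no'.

After 1 (gather 1 nickel): nickel=1
After 2 (gather 2 hemp): hemp=2 nickel=1
After 3 (gather 3 quartz): hemp=2 nickel=1 quartz=3
After 4 (consume 2 quartz): hemp=2 nickel=1 quartz=1
After 5 (consume 1 hemp): hemp=1 nickel=1 quartz=1
After 6 (gather 3 nickel): hemp=1 nickel=4 quartz=1
After 7 (craft kiln): hemp=1 kiln=1 nickel=3 quartz=1
After 8 (craft kiln): hemp=1 kiln=2 nickel=2 quartz=1
After 9 (craft kiln): hemp=1 kiln=3 nickel=1 quartz=1
After 10 (craft kiln): hemp=1 kiln=4 quartz=1
After 11 (craft plate): hemp=1 plate=1 quartz=1
After 12 (gather 1 hemp): hemp=2 plate=1 quartz=1
After 13 (gather 3 hemp): hemp=5 plate=1 quartz=1
After 14 (gather 1 nickel): hemp=5 nickel=1 plate=1 quartz=1
After 15 (craft kiln): hemp=5 kiln=1 plate=1 quartz=1
After 16 (consume 1 quartz): hemp=5 kiln=1 plate=1
After 17 (gather 2 quartz): hemp=5 kiln=1 plate=1 quartz=2
After 18 (gather 3 hemp): hemp=8 kiln=1 plate=1 quartz=2

Answer: no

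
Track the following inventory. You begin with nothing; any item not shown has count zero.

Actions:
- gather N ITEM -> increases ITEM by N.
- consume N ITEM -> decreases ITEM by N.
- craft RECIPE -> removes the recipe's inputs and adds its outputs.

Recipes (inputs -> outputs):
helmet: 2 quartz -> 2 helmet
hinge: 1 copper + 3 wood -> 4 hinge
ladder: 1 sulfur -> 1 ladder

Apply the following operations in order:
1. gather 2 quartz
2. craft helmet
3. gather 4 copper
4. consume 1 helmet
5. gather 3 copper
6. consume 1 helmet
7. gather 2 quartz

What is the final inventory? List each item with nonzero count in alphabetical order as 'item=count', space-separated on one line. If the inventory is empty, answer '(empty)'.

After 1 (gather 2 quartz): quartz=2
After 2 (craft helmet): helmet=2
After 3 (gather 4 copper): copper=4 helmet=2
After 4 (consume 1 helmet): copper=4 helmet=1
After 5 (gather 3 copper): copper=7 helmet=1
After 6 (consume 1 helmet): copper=7
After 7 (gather 2 quartz): copper=7 quartz=2

Answer: copper=7 quartz=2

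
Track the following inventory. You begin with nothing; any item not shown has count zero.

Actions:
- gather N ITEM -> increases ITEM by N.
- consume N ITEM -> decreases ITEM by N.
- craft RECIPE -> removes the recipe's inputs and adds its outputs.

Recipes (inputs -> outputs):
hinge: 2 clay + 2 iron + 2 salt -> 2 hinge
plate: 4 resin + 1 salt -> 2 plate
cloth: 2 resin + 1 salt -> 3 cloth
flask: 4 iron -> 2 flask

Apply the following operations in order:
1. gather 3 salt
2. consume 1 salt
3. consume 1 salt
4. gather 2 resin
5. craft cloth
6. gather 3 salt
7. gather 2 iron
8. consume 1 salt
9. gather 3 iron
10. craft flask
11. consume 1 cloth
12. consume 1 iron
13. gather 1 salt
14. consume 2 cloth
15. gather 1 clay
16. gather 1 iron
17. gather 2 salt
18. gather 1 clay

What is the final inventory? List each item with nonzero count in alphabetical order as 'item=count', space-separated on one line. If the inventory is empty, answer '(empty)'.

Answer: clay=2 flask=2 iron=1 salt=5

Derivation:
After 1 (gather 3 salt): salt=3
After 2 (consume 1 salt): salt=2
After 3 (consume 1 salt): salt=1
After 4 (gather 2 resin): resin=2 salt=1
After 5 (craft cloth): cloth=3
After 6 (gather 3 salt): cloth=3 salt=3
After 7 (gather 2 iron): cloth=3 iron=2 salt=3
After 8 (consume 1 salt): cloth=3 iron=2 salt=2
After 9 (gather 3 iron): cloth=3 iron=5 salt=2
After 10 (craft flask): cloth=3 flask=2 iron=1 salt=2
After 11 (consume 1 cloth): cloth=2 flask=2 iron=1 salt=2
After 12 (consume 1 iron): cloth=2 flask=2 salt=2
After 13 (gather 1 salt): cloth=2 flask=2 salt=3
After 14 (consume 2 cloth): flask=2 salt=3
After 15 (gather 1 clay): clay=1 flask=2 salt=3
After 16 (gather 1 iron): clay=1 flask=2 iron=1 salt=3
After 17 (gather 2 salt): clay=1 flask=2 iron=1 salt=5
After 18 (gather 1 clay): clay=2 flask=2 iron=1 salt=5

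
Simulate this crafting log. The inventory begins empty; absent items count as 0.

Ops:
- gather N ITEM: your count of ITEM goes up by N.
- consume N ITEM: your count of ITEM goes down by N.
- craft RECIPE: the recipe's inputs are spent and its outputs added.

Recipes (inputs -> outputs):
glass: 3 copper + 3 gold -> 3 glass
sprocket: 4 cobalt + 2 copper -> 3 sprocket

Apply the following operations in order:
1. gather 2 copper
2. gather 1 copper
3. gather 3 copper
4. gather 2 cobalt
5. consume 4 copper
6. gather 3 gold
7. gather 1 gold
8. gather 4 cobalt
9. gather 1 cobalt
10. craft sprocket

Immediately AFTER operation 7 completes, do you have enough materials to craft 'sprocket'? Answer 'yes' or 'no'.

After 1 (gather 2 copper): copper=2
After 2 (gather 1 copper): copper=3
After 3 (gather 3 copper): copper=6
After 4 (gather 2 cobalt): cobalt=2 copper=6
After 5 (consume 4 copper): cobalt=2 copper=2
After 6 (gather 3 gold): cobalt=2 copper=2 gold=3
After 7 (gather 1 gold): cobalt=2 copper=2 gold=4

Answer: no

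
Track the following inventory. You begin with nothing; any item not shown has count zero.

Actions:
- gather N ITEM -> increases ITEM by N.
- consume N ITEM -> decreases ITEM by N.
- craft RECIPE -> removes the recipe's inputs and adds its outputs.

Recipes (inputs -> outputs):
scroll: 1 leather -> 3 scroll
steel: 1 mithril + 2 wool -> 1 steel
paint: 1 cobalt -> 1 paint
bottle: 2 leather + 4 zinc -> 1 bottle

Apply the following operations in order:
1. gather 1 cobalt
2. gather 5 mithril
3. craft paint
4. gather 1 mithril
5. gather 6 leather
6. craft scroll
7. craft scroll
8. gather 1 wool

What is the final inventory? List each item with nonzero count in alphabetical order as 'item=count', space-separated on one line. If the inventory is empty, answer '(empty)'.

After 1 (gather 1 cobalt): cobalt=1
After 2 (gather 5 mithril): cobalt=1 mithril=5
After 3 (craft paint): mithril=5 paint=1
After 4 (gather 1 mithril): mithril=6 paint=1
After 5 (gather 6 leather): leather=6 mithril=6 paint=1
After 6 (craft scroll): leather=5 mithril=6 paint=1 scroll=3
After 7 (craft scroll): leather=4 mithril=6 paint=1 scroll=6
After 8 (gather 1 wool): leather=4 mithril=6 paint=1 scroll=6 wool=1

Answer: leather=4 mithril=6 paint=1 scroll=6 wool=1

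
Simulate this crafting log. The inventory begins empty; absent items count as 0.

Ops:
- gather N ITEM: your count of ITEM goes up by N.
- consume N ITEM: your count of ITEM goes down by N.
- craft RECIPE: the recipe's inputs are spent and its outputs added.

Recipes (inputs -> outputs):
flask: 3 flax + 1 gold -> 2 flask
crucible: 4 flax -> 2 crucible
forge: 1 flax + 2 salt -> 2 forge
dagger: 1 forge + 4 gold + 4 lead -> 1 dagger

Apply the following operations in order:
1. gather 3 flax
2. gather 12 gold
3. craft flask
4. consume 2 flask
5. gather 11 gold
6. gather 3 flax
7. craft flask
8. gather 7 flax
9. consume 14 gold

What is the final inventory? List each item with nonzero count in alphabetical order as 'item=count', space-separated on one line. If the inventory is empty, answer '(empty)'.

After 1 (gather 3 flax): flax=3
After 2 (gather 12 gold): flax=3 gold=12
After 3 (craft flask): flask=2 gold=11
After 4 (consume 2 flask): gold=11
After 5 (gather 11 gold): gold=22
After 6 (gather 3 flax): flax=3 gold=22
After 7 (craft flask): flask=2 gold=21
After 8 (gather 7 flax): flask=2 flax=7 gold=21
After 9 (consume 14 gold): flask=2 flax=7 gold=7

Answer: flask=2 flax=7 gold=7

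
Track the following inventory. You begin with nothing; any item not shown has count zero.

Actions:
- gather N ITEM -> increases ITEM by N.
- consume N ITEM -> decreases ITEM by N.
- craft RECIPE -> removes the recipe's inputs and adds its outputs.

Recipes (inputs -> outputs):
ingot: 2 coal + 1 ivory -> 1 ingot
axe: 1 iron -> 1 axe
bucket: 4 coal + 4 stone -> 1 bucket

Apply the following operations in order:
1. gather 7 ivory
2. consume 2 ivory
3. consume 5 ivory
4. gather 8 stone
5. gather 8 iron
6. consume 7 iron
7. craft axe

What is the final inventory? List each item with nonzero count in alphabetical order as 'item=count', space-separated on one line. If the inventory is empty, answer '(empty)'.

Answer: axe=1 stone=8

Derivation:
After 1 (gather 7 ivory): ivory=7
After 2 (consume 2 ivory): ivory=5
After 3 (consume 5 ivory): (empty)
After 4 (gather 8 stone): stone=8
After 5 (gather 8 iron): iron=8 stone=8
After 6 (consume 7 iron): iron=1 stone=8
After 7 (craft axe): axe=1 stone=8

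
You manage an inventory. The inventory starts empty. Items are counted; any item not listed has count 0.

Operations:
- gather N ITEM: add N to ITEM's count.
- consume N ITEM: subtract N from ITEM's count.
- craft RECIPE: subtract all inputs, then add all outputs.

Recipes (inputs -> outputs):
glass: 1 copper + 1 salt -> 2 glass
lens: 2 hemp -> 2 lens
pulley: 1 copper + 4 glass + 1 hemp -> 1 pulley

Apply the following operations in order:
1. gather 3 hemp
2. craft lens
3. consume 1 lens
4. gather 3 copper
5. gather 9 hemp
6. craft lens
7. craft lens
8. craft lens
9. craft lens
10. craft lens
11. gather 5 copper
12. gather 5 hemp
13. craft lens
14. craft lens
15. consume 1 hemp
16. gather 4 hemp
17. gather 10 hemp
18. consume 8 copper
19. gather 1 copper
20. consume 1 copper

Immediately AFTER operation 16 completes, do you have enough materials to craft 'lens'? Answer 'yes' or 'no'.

Answer: yes

Derivation:
After 1 (gather 3 hemp): hemp=3
After 2 (craft lens): hemp=1 lens=2
After 3 (consume 1 lens): hemp=1 lens=1
After 4 (gather 3 copper): copper=3 hemp=1 lens=1
After 5 (gather 9 hemp): copper=3 hemp=10 lens=1
After 6 (craft lens): copper=3 hemp=8 lens=3
After 7 (craft lens): copper=3 hemp=6 lens=5
After 8 (craft lens): copper=3 hemp=4 lens=7
After 9 (craft lens): copper=3 hemp=2 lens=9
After 10 (craft lens): copper=3 lens=11
After 11 (gather 5 copper): copper=8 lens=11
After 12 (gather 5 hemp): copper=8 hemp=5 lens=11
After 13 (craft lens): copper=8 hemp=3 lens=13
After 14 (craft lens): copper=8 hemp=1 lens=15
After 15 (consume 1 hemp): copper=8 lens=15
After 16 (gather 4 hemp): copper=8 hemp=4 lens=15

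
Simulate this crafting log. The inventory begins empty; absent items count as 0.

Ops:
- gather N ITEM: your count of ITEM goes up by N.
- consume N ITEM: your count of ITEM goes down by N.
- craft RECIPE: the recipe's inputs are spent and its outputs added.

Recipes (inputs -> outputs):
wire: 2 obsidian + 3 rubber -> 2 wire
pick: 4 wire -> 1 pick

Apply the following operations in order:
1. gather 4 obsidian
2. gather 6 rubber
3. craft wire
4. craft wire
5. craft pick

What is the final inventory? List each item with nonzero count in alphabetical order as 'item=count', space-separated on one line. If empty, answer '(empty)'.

Answer: pick=1

Derivation:
After 1 (gather 4 obsidian): obsidian=4
After 2 (gather 6 rubber): obsidian=4 rubber=6
After 3 (craft wire): obsidian=2 rubber=3 wire=2
After 4 (craft wire): wire=4
After 5 (craft pick): pick=1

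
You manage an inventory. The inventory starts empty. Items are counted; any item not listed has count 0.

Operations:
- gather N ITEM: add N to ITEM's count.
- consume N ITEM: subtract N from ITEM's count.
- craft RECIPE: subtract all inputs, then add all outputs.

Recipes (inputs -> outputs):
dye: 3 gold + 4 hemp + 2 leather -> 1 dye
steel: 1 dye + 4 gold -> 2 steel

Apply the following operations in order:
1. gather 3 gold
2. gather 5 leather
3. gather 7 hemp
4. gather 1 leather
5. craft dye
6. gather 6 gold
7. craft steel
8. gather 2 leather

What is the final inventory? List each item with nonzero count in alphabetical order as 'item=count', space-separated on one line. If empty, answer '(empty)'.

Answer: gold=2 hemp=3 leather=6 steel=2

Derivation:
After 1 (gather 3 gold): gold=3
After 2 (gather 5 leather): gold=3 leather=5
After 3 (gather 7 hemp): gold=3 hemp=7 leather=5
After 4 (gather 1 leather): gold=3 hemp=7 leather=6
After 5 (craft dye): dye=1 hemp=3 leather=4
After 6 (gather 6 gold): dye=1 gold=6 hemp=3 leather=4
After 7 (craft steel): gold=2 hemp=3 leather=4 steel=2
After 8 (gather 2 leather): gold=2 hemp=3 leather=6 steel=2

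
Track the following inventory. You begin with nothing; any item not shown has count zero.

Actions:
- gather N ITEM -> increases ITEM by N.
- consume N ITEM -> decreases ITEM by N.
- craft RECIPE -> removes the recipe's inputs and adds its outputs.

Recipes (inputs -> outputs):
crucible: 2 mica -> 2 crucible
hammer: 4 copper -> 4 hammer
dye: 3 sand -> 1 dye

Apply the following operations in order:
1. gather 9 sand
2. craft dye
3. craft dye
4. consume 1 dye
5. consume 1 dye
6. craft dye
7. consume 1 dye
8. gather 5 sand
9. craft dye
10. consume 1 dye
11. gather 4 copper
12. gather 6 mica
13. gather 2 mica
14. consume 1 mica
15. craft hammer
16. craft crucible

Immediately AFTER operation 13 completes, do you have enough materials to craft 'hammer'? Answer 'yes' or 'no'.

After 1 (gather 9 sand): sand=9
After 2 (craft dye): dye=1 sand=6
After 3 (craft dye): dye=2 sand=3
After 4 (consume 1 dye): dye=1 sand=3
After 5 (consume 1 dye): sand=3
After 6 (craft dye): dye=1
After 7 (consume 1 dye): (empty)
After 8 (gather 5 sand): sand=5
After 9 (craft dye): dye=1 sand=2
After 10 (consume 1 dye): sand=2
After 11 (gather 4 copper): copper=4 sand=2
After 12 (gather 6 mica): copper=4 mica=6 sand=2
After 13 (gather 2 mica): copper=4 mica=8 sand=2

Answer: yes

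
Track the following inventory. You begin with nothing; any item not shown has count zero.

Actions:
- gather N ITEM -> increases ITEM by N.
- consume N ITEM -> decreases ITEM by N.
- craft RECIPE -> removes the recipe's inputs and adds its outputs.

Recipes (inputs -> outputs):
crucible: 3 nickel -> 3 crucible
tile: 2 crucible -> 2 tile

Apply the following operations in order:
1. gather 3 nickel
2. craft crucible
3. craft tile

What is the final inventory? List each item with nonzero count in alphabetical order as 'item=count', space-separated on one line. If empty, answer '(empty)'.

Answer: crucible=1 tile=2

Derivation:
After 1 (gather 3 nickel): nickel=3
After 2 (craft crucible): crucible=3
After 3 (craft tile): crucible=1 tile=2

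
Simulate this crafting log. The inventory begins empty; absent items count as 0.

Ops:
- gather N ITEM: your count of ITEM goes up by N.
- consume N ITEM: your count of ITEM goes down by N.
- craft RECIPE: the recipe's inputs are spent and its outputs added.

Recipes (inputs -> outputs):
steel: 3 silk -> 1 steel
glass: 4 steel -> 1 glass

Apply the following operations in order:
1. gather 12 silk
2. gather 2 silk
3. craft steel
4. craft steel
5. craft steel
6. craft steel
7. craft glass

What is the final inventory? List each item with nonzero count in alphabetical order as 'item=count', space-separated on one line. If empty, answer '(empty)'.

Answer: glass=1 silk=2

Derivation:
After 1 (gather 12 silk): silk=12
After 2 (gather 2 silk): silk=14
After 3 (craft steel): silk=11 steel=1
After 4 (craft steel): silk=8 steel=2
After 5 (craft steel): silk=5 steel=3
After 6 (craft steel): silk=2 steel=4
After 7 (craft glass): glass=1 silk=2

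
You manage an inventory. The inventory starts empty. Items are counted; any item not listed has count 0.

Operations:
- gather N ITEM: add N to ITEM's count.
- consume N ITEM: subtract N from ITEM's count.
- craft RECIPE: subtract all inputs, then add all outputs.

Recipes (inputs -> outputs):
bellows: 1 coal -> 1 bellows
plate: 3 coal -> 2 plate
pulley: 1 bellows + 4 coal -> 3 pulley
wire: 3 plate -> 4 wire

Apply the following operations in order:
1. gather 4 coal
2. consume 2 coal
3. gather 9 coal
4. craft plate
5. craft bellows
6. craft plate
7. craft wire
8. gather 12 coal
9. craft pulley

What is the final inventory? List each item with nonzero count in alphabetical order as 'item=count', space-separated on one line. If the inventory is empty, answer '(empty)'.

Answer: coal=12 plate=1 pulley=3 wire=4

Derivation:
After 1 (gather 4 coal): coal=4
After 2 (consume 2 coal): coal=2
After 3 (gather 9 coal): coal=11
After 4 (craft plate): coal=8 plate=2
After 5 (craft bellows): bellows=1 coal=7 plate=2
After 6 (craft plate): bellows=1 coal=4 plate=4
After 7 (craft wire): bellows=1 coal=4 plate=1 wire=4
After 8 (gather 12 coal): bellows=1 coal=16 plate=1 wire=4
After 9 (craft pulley): coal=12 plate=1 pulley=3 wire=4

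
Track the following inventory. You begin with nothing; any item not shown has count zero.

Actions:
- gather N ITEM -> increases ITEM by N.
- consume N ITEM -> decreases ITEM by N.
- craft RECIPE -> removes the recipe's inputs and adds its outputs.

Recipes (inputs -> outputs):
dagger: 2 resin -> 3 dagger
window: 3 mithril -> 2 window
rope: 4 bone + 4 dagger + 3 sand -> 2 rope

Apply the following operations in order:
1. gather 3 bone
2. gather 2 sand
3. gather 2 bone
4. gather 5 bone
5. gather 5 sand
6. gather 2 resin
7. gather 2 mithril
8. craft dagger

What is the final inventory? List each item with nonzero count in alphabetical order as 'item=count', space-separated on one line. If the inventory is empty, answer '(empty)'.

After 1 (gather 3 bone): bone=3
After 2 (gather 2 sand): bone=3 sand=2
After 3 (gather 2 bone): bone=5 sand=2
After 4 (gather 5 bone): bone=10 sand=2
After 5 (gather 5 sand): bone=10 sand=7
After 6 (gather 2 resin): bone=10 resin=2 sand=7
After 7 (gather 2 mithril): bone=10 mithril=2 resin=2 sand=7
After 8 (craft dagger): bone=10 dagger=3 mithril=2 sand=7

Answer: bone=10 dagger=3 mithril=2 sand=7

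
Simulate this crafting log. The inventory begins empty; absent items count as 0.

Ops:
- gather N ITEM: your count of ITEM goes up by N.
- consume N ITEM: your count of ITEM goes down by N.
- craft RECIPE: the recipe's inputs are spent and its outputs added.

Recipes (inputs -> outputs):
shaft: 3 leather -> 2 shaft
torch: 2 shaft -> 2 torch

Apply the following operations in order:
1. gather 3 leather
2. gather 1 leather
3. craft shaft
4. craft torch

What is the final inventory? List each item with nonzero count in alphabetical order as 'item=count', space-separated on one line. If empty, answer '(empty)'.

After 1 (gather 3 leather): leather=3
After 2 (gather 1 leather): leather=4
After 3 (craft shaft): leather=1 shaft=2
After 4 (craft torch): leather=1 torch=2

Answer: leather=1 torch=2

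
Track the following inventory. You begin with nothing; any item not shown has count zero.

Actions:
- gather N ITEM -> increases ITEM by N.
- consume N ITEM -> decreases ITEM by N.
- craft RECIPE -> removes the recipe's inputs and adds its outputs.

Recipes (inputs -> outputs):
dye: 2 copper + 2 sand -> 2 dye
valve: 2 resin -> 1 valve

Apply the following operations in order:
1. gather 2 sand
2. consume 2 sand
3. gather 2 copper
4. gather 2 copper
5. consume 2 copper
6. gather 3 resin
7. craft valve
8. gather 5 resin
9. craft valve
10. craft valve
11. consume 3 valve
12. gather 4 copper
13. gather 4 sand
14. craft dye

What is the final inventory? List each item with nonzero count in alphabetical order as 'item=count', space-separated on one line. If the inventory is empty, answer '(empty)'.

Answer: copper=4 dye=2 resin=2 sand=2

Derivation:
After 1 (gather 2 sand): sand=2
After 2 (consume 2 sand): (empty)
After 3 (gather 2 copper): copper=2
After 4 (gather 2 copper): copper=4
After 5 (consume 2 copper): copper=2
After 6 (gather 3 resin): copper=2 resin=3
After 7 (craft valve): copper=2 resin=1 valve=1
After 8 (gather 5 resin): copper=2 resin=6 valve=1
After 9 (craft valve): copper=2 resin=4 valve=2
After 10 (craft valve): copper=2 resin=2 valve=3
After 11 (consume 3 valve): copper=2 resin=2
After 12 (gather 4 copper): copper=6 resin=2
After 13 (gather 4 sand): copper=6 resin=2 sand=4
After 14 (craft dye): copper=4 dye=2 resin=2 sand=2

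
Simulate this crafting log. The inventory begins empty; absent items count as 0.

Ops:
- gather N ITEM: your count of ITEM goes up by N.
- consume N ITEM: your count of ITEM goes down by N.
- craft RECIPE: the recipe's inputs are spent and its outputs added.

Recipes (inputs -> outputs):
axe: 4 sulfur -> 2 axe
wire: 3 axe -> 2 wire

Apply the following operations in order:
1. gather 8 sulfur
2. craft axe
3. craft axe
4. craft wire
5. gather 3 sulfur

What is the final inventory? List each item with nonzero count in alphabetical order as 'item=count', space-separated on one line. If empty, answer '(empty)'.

After 1 (gather 8 sulfur): sulfur=8
After 2 (craft axe): axe=2 sulfur=4
After 3 (craft axe): axe=4
After 4 (craft wire): axe=1 wire=2
After 5 (gather 3 sulfur): axe=1 sulfur=3 wire=2

Answer: axe=1 sulfur=3 wire=2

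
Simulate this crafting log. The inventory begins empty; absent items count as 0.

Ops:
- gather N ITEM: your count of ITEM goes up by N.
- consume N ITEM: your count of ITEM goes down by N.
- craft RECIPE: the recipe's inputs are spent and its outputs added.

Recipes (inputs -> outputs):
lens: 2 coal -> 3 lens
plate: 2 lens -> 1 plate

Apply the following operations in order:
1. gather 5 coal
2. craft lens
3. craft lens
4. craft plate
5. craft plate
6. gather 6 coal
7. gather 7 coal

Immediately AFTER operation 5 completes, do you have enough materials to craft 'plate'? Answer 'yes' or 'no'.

Answer: yes

Derivation:
After 1 (gather 5 coal): coal=5
After 2 (craft lens): coal=3 lens=3
After 3 (craft lens): coal=1 lens=6
After 4 (craft plate): coal=1 lens=4 plate=1
After 5 (craft plate): coal=1 lens=2 plate=2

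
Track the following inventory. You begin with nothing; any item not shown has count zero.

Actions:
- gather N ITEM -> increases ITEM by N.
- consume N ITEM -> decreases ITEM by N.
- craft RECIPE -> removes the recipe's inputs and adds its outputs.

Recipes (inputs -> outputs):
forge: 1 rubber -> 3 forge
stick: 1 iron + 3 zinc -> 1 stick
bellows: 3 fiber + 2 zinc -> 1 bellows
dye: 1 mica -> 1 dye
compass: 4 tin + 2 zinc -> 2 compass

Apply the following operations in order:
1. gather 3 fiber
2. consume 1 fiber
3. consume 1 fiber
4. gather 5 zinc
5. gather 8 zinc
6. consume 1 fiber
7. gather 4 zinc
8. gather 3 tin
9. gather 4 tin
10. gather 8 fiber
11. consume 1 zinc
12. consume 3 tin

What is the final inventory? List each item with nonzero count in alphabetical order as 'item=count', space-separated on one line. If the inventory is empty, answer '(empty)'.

After 1 (gather 3 fiber): fiber=3
After 2 (consume 1 fiber): fiber=2
After 3 (consume 1 fiber): fiber=1
After 4 (gather 5 zinc): fiber=1 zinc=5
After 5 (gather 8 zinc): fiber=1 zinc=13
After 6 (consume 1 fiber): zinc=13
After 7 (gather 4 zinc): zinc=17
After 8 (gather 3 tin): tin=3 zinc=17
After 9 (gather 4 tin): tin=7 zinc=17
After 10 (gather 8 fiber): fiber=8 tin=7 zinc=17
After 11 (consume 1 zinc): fiber=8 tin=7 zinc=16
After 12 (consume 3 tin): fiber=8 tin=4 zinc=16

Answer: fiber=8 tin=4 zinc=16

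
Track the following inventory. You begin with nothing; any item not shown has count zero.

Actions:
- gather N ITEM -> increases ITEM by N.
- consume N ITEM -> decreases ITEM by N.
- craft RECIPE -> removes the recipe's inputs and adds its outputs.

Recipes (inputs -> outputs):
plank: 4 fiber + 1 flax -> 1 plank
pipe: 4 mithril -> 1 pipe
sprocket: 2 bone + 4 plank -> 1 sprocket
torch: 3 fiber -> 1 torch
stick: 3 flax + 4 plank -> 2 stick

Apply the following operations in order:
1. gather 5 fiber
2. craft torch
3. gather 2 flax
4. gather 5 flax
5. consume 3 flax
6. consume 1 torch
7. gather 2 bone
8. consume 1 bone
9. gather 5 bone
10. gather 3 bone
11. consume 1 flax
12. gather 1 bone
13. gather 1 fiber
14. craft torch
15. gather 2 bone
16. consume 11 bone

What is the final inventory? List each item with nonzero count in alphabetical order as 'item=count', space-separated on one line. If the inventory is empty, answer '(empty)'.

Answer: bone=1 flax=3 torch=1

Derivation:
After 1 (gather 5 fiber): fiber=5
After 2 (craft torch): fiber=2 torch=1
After 3 (gather 2 flax): fiber=2 flax=2 torch=1
After 4 (gather 5 flax): fiber=2 flax=7 torch=1
After 5 (consume 3 flax): fiber=2 flax=4 torch=1
After 6 (consume 1 torch): fiber=2 flax=4
After 7 (gather 2 bone): bone=2 fiber=2 flax=4
After 8 (consume 1 bone): bone=1 fiber=2 flax=4
After 9 (gather 5 bone): bone=6 fiber=2 flax=4
After 10 (gather 3 bone): bone=9 fiber=2 flax=4
After 11 (consume 1 flax): bone=9 fiber=2 flax=3
After 12 (gather 1 bone): bone=10 fiber=2 flax=3
After 13 (gather 1 fiber): bone=10 fiber=3 flax=3
After 14 (craft torch): bone=10 flax=3 torch=1
After 15 (gather 2 bone): bone=12 flax=3 torch=1
After 16 (consume 11 bone): bone=1 flax=3 torch=1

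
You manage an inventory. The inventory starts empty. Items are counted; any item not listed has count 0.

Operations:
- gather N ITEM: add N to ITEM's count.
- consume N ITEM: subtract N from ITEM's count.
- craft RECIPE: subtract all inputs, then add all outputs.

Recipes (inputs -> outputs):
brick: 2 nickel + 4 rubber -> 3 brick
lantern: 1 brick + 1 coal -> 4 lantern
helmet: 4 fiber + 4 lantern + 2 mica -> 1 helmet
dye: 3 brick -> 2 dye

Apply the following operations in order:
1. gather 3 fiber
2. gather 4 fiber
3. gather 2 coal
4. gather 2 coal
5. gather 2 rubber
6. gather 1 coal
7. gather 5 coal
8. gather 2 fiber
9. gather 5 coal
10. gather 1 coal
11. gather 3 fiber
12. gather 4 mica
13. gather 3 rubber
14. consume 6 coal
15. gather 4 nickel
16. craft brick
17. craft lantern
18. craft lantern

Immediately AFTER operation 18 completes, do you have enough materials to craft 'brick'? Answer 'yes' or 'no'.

After 1 (gather 3 fiber): fiber=3
After 2 (gather 4 fiber): fiber=7
After 3 (gather 2 coal): coal=2 fiber=7
After 4 (gather 2 coal): coal=4 fiber=7
After 5 (gather 2 rubber): coal=4 fiber=7 rubber=2
After 6 (gather 1 coal): coal=5 fiber=7 rubber=2
After 7 (gather 5 coal): coal=10 fiber=7 rubber=2
After 8 (gather 2 fiber): coal=10 fiber=9 rubber=2
After 9 (gather 5 coal): coal=15 fiber=9 rubber=2
After 10 (gather 1 coal): coal=16 fiber=9 rubber=2
After 11 (gather 3 fiber): coal=16 fiber=12 rubber=2
After 12 (gather 4 mica): coal=16 fiber=12 mica=4 rubber=2
After 13 (gather 3 rubber): coal=16 fiber=12 mica=4 rubber=5
After 14 (consume 6 coal): coal=10 fiber=12 mica=4 rubber=5
After 15 (gather 4 nickel): coal=10 fiber=12 mica=4 nickel=4 rubber=5
After 16 (craft brick): brick=3 coal=10 fiber=12 mica=4 nickel=2 rubber=1
After 17 (craft lantern): brick=2 coal=9 fiber=12 lantern=4 mica=4 nickel=2 rubber=1
After 18 (craft lantern): brick=1 coal=8 fiber=12 lantern=8 mica=4 nickel=2 rubber=1

Answer: no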